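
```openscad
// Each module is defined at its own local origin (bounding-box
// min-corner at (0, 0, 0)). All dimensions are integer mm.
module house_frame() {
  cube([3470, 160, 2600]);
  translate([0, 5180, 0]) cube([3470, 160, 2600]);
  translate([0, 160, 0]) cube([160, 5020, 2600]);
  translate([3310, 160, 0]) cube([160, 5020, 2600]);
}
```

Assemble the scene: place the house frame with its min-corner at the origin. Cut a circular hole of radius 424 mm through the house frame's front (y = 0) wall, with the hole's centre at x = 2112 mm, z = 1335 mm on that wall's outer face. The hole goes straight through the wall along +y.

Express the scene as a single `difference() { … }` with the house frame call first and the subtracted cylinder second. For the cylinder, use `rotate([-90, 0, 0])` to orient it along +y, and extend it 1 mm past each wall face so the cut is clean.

difference() {
  house_frame();
  translate([2112, -1, 1335]) rotate([-90, 0, 0]) cylinder(h = 162, r = 424);
}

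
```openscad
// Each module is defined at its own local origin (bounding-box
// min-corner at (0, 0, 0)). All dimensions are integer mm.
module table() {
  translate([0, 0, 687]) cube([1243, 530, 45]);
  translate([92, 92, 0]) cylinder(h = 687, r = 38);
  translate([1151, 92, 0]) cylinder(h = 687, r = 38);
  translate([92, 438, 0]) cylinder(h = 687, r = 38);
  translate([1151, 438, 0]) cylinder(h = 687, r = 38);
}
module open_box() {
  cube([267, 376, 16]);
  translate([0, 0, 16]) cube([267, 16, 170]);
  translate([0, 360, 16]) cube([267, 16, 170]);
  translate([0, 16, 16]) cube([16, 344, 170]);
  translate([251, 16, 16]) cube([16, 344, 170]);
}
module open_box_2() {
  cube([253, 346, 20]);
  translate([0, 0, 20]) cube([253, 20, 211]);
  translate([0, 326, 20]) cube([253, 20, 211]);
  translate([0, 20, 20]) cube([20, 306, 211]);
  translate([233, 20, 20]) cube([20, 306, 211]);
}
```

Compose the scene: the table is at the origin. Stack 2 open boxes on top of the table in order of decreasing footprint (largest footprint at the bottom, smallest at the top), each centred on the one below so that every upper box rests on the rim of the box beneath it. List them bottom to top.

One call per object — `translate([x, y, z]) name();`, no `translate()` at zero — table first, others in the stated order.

table();
translate([488, 77, 732]) open_box();
translate([495, 92, 918]) open_box_2();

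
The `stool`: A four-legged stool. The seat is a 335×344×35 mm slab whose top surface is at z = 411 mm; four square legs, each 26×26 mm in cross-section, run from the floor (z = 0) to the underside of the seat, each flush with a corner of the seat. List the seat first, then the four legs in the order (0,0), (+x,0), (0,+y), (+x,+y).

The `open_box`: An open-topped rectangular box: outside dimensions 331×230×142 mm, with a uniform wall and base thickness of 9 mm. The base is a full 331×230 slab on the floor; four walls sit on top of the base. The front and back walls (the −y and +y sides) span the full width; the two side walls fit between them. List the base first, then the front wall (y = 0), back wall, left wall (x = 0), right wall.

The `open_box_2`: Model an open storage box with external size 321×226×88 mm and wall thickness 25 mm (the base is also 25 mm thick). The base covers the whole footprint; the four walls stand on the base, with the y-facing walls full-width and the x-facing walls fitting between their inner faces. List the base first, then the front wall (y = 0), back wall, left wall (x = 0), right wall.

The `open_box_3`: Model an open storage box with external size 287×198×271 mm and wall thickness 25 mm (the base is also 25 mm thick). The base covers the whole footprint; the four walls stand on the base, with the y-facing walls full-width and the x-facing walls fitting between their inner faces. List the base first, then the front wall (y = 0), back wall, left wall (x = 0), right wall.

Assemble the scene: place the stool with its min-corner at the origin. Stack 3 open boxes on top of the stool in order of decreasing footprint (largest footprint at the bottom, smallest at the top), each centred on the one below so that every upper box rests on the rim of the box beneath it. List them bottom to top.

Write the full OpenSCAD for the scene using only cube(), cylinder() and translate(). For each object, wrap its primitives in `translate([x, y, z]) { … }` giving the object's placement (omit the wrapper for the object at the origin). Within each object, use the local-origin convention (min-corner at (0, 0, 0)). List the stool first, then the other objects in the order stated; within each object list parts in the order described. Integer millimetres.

translate([0, 0, 376]) cube([335, 344, 35]);
cube([26, 26, 376]);
translate([309, 0, 0]) cube([26, 26, 376]);
translate([0, 318, 0]) cube([26, 26, 376]);
translate([309, 318, 0]) cube([26, 26, 376]);
translate([2, 57, 411]) {
  cube([331, 230, 9]);
  translate([0, 0, 9]) cube([331, 9, 133]);
  translate([0, 221, 9]) cube([331, 9, 133]);
  translate([0, 9, 9]) cube([9, 212, 133]);
  translate([322, 9, 9]) cube([9, 212, 133]);
}
translate([7, 59, 553]) {
  cube([321, 226, 25]);
  translate([0, 0, 25]) cube([321, 25, 63]);
  translate([0, 201, 25]) cube([321, 25, 63]);
  translate([0, 25, 25]) cube([25, 176, 63]);
  translate([296, 25, 25]) cube([25, 176, 63]);
}
translate([24, 73, 641]) {
  cube([287, 198, 25]);
  translate([0, 0, 25]) cube([287, 25, 246]);
  translate([0, 173, 25]) cube([287, 25, 246]);
  translate([0, 25, 25]) cube([25, 148, 246]);
  translate([262, 25, 25]) cube([25, 148, 246]);
}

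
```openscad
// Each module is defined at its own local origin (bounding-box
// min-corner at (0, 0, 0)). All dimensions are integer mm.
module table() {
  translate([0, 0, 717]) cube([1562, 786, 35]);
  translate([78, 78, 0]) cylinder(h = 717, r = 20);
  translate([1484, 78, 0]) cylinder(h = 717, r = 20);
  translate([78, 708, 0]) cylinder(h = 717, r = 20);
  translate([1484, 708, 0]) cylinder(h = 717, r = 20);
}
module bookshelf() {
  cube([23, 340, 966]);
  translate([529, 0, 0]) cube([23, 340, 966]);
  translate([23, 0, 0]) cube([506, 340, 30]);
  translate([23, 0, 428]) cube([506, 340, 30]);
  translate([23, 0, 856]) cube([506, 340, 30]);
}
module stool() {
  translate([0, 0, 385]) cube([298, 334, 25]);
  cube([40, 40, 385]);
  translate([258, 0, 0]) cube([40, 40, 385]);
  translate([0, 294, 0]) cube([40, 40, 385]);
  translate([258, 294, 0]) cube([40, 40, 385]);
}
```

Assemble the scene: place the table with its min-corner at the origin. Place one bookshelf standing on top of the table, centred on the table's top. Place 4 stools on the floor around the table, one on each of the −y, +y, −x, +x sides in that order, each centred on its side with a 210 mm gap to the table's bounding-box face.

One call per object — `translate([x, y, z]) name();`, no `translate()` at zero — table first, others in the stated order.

table();
translate([505, 223, 752]) bookshelf();
translate([632, -544, 0]) stool();
translate([632, 996, 0]) stool();
translate([-508, 226, 0]) stool();
translate([1772, 226, 0]) stool();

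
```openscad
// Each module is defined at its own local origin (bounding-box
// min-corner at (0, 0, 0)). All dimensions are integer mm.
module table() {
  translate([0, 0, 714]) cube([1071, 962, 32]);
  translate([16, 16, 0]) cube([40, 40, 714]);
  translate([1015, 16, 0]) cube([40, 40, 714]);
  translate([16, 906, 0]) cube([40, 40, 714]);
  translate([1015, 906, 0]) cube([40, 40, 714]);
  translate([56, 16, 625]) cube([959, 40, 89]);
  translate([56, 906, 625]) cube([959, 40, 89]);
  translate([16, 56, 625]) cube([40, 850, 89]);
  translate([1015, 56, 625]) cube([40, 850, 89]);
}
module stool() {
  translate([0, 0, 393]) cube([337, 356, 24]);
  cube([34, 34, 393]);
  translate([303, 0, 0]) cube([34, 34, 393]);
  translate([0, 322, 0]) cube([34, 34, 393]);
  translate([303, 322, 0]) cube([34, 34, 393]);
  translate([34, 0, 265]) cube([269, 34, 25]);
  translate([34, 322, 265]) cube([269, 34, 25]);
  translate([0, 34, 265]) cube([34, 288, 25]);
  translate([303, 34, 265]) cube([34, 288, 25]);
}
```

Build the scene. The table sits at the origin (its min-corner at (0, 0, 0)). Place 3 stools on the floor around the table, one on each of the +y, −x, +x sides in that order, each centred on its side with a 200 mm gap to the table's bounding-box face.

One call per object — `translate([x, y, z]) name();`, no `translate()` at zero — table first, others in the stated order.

table();
translate([367, 1162, 0]) stool();
translate([-537, 303, 0]) stool();
translate([1271, 303, 0]) stool();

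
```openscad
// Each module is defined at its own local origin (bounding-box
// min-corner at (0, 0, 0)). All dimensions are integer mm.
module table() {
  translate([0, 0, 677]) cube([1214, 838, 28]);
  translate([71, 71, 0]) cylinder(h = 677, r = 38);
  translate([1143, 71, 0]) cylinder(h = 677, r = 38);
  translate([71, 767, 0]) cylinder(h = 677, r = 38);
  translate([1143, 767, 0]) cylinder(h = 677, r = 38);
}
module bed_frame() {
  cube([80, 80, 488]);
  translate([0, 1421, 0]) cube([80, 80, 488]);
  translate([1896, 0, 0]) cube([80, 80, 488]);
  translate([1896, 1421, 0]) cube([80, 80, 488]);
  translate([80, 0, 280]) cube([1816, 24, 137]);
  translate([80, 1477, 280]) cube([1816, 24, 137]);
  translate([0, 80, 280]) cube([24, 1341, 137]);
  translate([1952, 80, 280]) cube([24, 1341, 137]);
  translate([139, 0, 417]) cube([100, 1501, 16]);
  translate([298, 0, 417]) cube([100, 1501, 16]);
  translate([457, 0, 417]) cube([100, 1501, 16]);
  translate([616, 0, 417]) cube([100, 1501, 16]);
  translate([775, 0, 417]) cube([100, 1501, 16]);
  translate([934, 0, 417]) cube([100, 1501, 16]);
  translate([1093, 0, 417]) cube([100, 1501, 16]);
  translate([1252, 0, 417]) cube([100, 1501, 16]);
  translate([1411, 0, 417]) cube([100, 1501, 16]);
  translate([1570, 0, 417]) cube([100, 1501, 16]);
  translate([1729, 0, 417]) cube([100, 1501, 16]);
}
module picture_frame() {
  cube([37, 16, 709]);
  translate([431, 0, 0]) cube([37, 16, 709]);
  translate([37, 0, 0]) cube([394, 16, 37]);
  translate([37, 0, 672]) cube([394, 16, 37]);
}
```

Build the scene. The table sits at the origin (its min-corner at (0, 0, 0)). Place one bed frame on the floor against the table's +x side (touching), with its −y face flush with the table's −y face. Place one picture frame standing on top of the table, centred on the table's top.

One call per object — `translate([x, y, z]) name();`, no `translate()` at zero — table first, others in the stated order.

table();
translate([1214, 0, 0]) bed_frame();
translate([373, 411, 705]) picture_frame();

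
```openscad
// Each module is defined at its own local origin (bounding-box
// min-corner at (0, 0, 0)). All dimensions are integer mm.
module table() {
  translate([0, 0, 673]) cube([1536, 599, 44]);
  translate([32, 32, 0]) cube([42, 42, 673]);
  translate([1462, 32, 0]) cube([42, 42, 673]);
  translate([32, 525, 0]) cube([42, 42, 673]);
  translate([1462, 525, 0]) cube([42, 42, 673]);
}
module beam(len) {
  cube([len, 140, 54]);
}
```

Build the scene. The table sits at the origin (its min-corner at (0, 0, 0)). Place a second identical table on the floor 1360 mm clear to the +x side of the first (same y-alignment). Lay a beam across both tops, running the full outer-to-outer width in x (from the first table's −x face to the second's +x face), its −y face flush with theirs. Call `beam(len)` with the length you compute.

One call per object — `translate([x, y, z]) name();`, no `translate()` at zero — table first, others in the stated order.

table();
translate([2896, 0, 0]) table();
translate([0, 0, 717]) beam(4432);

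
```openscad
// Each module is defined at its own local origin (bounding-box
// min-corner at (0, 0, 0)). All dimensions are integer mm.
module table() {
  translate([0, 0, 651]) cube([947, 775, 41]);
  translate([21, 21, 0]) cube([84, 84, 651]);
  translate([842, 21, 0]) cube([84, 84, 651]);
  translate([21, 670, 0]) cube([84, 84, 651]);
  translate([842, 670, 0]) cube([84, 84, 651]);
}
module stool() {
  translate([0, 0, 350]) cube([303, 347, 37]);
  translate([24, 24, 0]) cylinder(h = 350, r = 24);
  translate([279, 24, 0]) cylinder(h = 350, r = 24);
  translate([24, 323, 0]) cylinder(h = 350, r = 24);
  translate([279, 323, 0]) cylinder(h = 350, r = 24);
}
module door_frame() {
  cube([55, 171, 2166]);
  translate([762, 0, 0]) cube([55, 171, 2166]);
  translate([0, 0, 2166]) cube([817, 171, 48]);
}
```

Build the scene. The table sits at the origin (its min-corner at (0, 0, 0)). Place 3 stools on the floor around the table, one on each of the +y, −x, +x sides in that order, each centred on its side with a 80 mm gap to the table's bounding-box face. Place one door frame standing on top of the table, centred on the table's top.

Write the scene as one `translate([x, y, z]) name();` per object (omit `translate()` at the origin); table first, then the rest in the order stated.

table();
translate([322, 855, 0]) stool();
translate([-383, 214, 0]) stool();
translate([1027, 214, 0]) stool();
translate([65, 302, 692]) door_frame();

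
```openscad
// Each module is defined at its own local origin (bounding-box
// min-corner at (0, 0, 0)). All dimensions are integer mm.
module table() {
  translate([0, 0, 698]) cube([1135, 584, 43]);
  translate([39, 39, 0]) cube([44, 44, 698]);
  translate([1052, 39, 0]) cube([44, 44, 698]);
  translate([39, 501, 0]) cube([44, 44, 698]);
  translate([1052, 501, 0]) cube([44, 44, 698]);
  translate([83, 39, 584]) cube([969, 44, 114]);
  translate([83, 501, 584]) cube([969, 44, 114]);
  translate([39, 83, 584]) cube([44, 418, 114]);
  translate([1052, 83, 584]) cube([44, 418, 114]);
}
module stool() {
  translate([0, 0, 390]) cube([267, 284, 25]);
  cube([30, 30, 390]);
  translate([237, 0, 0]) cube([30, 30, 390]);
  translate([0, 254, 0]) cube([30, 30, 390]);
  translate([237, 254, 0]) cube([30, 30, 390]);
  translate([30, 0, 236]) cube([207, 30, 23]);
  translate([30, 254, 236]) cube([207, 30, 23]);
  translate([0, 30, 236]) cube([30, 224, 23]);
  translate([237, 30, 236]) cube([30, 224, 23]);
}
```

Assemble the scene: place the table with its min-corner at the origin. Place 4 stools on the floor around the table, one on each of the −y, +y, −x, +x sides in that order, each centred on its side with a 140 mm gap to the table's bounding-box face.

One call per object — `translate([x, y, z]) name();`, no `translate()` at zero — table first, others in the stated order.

table();
translate([434, -424, 0]) stool();
translate([434, 724, 0]) stool();
translate([-407, 150, 0]) stool();
translate([1275, 150, 0]) stool();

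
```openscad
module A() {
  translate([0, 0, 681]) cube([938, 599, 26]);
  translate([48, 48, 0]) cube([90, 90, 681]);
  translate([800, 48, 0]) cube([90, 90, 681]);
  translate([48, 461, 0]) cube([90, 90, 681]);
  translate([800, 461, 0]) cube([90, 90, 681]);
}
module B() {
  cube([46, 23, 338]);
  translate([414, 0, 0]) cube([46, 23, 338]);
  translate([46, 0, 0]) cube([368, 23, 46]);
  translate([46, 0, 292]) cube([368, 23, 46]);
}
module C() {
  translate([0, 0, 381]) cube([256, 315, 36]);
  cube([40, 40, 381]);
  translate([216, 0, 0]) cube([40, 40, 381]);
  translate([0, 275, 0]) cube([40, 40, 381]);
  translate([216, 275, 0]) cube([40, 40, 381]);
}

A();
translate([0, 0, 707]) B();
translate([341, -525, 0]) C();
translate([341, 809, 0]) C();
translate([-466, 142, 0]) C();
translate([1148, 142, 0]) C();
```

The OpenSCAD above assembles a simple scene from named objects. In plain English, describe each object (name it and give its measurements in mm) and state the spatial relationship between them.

A is a table: top 938 mm (x) × 599 mm (y), 26 mm thick, upper face at z = 707 mm, on four 90×90 mm square legs, each inset 48 mm from the nearest pair of top edges, running from z = 0 to the bottom of the top.

B is a rectangular picture frame lying in the x–z plane (depth along y). The opening is 368 mm wide (x) by 246 mm tall (z), surrounded by a border 46 mm wide on all four sides. The frame is 23 mm deep and is made of two full-height vertical stiles with two horizontal rails fitted between them.

C is a simple wooden stool: a rectangular seat 256 mm (x) by 315 mm (y), 36 mm thick, top face at z = 417 mm, on four square legs, each 40×40 mm in cross-section. The legs rest on z = 0, each flush with a corner of the seat.

The picture frame is on top of the table. Four stools sit around the table at the −y, +y, −x, +x sides.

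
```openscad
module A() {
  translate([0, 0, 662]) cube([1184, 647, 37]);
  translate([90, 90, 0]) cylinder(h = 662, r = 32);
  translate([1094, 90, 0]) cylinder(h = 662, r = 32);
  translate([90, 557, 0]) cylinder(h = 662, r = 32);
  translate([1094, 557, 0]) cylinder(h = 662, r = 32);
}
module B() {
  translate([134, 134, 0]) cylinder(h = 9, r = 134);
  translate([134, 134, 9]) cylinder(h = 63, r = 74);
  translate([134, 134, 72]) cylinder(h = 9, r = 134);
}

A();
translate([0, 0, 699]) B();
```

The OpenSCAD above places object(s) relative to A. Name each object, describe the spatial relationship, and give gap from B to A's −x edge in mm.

A is a table. B is a spool. The spool is on top of the table. The gap from the spool to the table's −x edge is 0 mm.

The spool's min-x is at 0; the table's min-x is 0; gap = 0 mm.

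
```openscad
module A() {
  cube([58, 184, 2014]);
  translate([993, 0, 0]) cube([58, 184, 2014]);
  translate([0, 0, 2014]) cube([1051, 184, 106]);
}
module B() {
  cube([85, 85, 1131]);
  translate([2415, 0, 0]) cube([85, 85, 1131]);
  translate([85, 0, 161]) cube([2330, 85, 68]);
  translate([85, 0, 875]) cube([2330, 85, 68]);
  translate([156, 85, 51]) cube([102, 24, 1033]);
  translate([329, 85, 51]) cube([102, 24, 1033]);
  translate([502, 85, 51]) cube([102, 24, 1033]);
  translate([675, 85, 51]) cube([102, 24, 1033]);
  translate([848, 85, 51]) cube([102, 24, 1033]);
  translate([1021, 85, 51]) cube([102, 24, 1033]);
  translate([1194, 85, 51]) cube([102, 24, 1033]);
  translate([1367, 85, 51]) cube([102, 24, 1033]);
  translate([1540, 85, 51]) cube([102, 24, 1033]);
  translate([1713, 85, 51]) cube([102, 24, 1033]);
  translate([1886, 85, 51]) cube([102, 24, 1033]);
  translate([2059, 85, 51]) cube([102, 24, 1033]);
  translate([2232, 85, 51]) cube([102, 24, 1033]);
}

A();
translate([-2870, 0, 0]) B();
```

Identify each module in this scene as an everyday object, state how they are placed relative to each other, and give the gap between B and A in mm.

The fence section's nearest face is 370 mm from the door frame's −x face.

A is a door frame. B is a fence section. The fence section is on the floor beside the door frame on its −x side. The gap between the fence section and the door frame is 370 mm.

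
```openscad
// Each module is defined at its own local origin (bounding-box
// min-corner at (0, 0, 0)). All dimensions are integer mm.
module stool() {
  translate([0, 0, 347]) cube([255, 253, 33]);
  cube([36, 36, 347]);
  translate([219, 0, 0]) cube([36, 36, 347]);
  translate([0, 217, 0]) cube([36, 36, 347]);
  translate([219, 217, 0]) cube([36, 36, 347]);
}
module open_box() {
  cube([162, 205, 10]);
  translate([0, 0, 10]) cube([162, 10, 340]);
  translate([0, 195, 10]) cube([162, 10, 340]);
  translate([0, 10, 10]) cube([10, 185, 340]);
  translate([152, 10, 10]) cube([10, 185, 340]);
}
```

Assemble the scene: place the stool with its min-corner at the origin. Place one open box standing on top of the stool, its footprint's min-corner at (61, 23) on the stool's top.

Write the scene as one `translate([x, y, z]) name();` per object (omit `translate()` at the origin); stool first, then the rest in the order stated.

stool();
translate([61, 23, 380]) open_box();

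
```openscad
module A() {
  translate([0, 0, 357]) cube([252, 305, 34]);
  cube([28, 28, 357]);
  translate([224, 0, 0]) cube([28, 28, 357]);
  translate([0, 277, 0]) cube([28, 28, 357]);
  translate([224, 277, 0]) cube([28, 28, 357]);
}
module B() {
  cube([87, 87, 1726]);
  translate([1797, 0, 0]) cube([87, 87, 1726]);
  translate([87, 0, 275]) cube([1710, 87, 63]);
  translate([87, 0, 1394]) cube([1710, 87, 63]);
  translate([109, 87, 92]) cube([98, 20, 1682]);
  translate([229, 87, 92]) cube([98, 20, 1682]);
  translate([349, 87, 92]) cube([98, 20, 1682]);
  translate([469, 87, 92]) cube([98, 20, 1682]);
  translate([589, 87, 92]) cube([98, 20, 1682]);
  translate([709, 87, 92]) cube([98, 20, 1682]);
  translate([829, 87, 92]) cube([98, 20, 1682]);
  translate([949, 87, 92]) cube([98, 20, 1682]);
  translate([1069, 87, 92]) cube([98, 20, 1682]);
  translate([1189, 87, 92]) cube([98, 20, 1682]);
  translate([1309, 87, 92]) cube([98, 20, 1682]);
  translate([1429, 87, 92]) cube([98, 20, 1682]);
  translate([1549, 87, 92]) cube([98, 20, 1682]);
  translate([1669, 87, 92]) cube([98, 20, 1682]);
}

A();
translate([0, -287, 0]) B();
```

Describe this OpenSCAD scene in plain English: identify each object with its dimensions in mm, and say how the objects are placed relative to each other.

A is a four-legged stool. The seat is 252×305 mm, 34 mm thick, top at z = 391 mm. It stands on four square legs, each 28×28 mm in cross-section, from z = 0 to the seat underside, each flush with a corner of the seat.

B is a fence section. Two 87×87 mm posts, 1726 mm tall, stand on the floor with a clear span of 1710 mm between their inner faces. Two horizontal rails of 87×63 mm section span the gap between the posts with their undersides at z = 275 mm and z = 1394 mm, flush with the posts' −y face. 14 pickets, each 98 mm wide, 20 mm thick and 1682 mm tall, are fixed to the +y face of the rails with their bottoms at z = 92 mm, evenly spaced across the span with equal gaps (rounded down to the nearest mm) at the −x end and between each pair — any rounding remainder accumulates at the +x end.

The fence section is on the floor beside the stool on its −y side.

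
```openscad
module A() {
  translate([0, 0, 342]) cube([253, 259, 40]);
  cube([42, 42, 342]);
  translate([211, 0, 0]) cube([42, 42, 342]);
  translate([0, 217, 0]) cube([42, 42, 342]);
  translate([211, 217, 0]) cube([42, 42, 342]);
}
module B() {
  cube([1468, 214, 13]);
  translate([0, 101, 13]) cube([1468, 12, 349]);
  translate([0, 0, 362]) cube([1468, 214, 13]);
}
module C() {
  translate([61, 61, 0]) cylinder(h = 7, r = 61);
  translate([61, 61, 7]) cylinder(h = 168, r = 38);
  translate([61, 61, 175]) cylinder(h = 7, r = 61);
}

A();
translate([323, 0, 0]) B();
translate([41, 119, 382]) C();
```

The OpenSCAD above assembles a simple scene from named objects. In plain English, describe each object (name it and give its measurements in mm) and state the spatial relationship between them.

A is a simple wooden stool: a rectangular seat 253 mm (x) by 259 mm (y), 40 mm thick, top face at z = 382 mm, on four square legs, each 42×42 mm in cross-section. The legs rest on z = 0, each flush with a corner of the seat.

B is an I-beam lying along x, 1468 mm long. Overall section height 375 mm. Two flanges 214 mm wide (y) and 13 mm thick, one on the floor and one at the top; a web 12 mm thick runs between them, centred on the flange width.

C is a spool: two coaxial disc flanges of radius 61 mm and thickness 7 mm, joined by a core cylinder of radius 38 mm and height 168 mm. The lower flange rests on z = 0 and the three cylinders share a vertical axis.

The I-beam is on the floor beside the stool on its +x side. The spool is on top of the stool.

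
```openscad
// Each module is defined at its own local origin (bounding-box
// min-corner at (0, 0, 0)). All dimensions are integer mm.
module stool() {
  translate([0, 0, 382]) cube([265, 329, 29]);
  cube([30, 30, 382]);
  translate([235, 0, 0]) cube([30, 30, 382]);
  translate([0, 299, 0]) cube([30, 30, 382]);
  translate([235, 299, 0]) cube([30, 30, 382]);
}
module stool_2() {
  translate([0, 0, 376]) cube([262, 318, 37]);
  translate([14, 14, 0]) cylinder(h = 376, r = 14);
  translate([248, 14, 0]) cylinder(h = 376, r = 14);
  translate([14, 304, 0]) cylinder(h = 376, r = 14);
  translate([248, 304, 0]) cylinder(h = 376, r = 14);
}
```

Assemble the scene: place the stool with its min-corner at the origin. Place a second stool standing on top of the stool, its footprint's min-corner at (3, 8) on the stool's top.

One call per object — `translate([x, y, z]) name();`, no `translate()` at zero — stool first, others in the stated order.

stool();
translate([3, 8, 411]) stool_2();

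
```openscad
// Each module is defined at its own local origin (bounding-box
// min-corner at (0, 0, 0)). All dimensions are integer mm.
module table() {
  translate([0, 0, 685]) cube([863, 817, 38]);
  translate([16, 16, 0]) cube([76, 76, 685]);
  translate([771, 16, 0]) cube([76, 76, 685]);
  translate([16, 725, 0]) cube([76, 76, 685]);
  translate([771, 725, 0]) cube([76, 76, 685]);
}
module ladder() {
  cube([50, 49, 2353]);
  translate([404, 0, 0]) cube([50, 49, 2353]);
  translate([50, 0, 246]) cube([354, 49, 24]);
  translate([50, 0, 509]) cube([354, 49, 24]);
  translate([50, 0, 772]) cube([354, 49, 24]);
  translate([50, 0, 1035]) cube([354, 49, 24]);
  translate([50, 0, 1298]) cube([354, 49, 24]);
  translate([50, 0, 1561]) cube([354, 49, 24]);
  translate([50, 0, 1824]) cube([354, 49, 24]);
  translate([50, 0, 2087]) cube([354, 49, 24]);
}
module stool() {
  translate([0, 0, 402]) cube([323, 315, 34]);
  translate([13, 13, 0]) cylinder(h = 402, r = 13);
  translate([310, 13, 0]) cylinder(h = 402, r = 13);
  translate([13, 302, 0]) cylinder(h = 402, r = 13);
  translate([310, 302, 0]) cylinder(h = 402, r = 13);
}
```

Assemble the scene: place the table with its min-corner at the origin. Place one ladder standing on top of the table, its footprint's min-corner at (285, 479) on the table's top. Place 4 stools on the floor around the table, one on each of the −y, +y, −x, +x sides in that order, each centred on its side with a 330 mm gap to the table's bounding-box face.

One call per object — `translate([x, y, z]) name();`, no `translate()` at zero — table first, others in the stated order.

table();
translate([285, 479, 723]) ladder();
translate([270, -645, 0]) stool();
translate([270, 1147, 0]) stool();
translate([-653, 251, 0]) stool();
translate([1193, 251, 0]) stool();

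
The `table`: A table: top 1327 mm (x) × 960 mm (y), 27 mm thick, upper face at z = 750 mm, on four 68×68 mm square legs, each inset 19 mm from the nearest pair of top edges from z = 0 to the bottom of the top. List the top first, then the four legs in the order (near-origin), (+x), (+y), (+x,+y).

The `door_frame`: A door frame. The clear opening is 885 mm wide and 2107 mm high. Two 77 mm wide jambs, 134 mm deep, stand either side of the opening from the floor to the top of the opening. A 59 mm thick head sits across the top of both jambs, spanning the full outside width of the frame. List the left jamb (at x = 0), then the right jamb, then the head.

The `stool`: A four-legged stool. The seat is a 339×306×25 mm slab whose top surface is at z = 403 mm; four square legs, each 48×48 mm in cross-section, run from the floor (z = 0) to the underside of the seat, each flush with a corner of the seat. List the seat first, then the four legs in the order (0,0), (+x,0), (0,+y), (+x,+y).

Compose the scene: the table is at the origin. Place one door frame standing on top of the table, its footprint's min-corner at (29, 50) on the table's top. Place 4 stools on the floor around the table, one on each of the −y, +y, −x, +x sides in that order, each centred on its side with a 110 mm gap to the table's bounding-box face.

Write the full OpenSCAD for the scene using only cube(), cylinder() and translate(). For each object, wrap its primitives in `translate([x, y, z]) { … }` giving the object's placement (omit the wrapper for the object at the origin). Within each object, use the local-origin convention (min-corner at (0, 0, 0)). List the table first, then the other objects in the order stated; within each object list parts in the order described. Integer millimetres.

translate([0, 0, 723]) cube([1327, 960, 27]);
translate([19, 19, 0]) cube([68, 68, 723]);
translate([1240, 19, 0]) cube([68, 68, 723]);
translate([19, 873, 0]) cube([68, 68, 723]);
translate([1240, 873, 0]) cube([68, 68, 723]);
translate([29, 50, 750]) {
  cube([77, 134, 2107]);
  translate([962, 0, 0]) cube([77, 134, 2107]);
  translate([0, 0, 2107]) cube([1039, 134, 59]);
}
translate([494, -416, 0]) {
  translate([0, 0, 378]) cube([339, 306, 25]);
  cube([48, 48, 378]);
  translate([291, 0, 0]) cube([48, 48, 378]);
  translate([0, 258, 0]) cube([48, 48, 378]);
  translate([291, 258, 0]) cube([48, 48, 378]);
}
translate([494, 1070, 0]) {
  translate([0, 0, 378]) cube([339, 306, 25]);
  cube([48, 48, 378]);
  translate([291, 0, 0]) cube([48, 48, 378]);
  translate([0, 258, 0]) cube([48, 48, 378]);
  translate([291, 258, 0]) cube([48, 48, 378]);
}
translate([-449, 327, 0]) {
  translate([0, 0, 378]) cube([339, 306, 25]);
  cube([48, 48, 378]);
  translate([291, 0, 0]) cube([48, 48, 378]);
  translate([0, 258, 0]) cube([48, 48, 378]);
  translate([291, 258, 0]) cube([48, 48, 378]);
}
translate([1437, 327, 0]) {
  translate([0, 0, 378]) cube([339, 306, 25]);
  cube([48, 48, 378]);
  translate([291, 0, 0]) cube([48, 48, 378]);
  translate([0, 258, 0]) cube([48, 48, 378]);
  translate([291, 258, 0]) cube([48, 48, 378]);
}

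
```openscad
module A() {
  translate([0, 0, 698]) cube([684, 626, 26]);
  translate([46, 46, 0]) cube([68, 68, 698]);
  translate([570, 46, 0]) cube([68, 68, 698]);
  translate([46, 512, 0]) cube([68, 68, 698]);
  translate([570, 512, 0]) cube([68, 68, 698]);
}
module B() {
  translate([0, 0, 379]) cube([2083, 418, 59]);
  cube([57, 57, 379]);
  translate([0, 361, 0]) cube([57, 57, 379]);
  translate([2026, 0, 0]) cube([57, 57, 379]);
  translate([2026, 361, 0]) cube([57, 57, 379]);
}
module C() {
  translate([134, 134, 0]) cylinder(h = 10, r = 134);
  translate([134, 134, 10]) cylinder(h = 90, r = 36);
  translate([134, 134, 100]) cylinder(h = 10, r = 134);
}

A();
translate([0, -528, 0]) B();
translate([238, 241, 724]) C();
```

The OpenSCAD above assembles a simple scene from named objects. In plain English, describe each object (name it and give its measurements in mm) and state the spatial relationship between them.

A is a table with a 684×626 mm rectangular top, 26 mm thick, top surface at z = 724 mm, supported by four 68×68 mm square legs, each inset 46 mm from the nearest pair of top edges, running from the floor.

B is a bench: a 2083×418 mm seat slab, 59 mm thick, top at z = 438 mm, on four 57×57 mm square legs flush with the seat corners and standing on z = 0.

C is a spool: two coaxial disc flanges of radius 134 mm and thickness 10 mm, joined by a core cylinder of radius 36 mm and height 90 mm. The lower flange rests on z = 0 and the three cylinders share a vertical axis.

The bench is on the floor beside the table on its −y side. The spool is on top of the table.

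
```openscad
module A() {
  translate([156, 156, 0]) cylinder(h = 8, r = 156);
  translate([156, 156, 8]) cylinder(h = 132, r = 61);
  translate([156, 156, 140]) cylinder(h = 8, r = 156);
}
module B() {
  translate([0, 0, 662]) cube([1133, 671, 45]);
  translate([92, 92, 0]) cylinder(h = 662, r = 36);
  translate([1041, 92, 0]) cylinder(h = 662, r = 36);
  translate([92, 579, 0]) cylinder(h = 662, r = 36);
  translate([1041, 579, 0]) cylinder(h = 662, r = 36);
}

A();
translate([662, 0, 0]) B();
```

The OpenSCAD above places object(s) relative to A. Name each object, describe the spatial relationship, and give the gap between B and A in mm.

The table's nearest face is 350 mm from the spool's +x face.

A is a spool. B is a table. The table is on the floor beside the spool on its +x side. The gap between the table and the spool is 350 mm.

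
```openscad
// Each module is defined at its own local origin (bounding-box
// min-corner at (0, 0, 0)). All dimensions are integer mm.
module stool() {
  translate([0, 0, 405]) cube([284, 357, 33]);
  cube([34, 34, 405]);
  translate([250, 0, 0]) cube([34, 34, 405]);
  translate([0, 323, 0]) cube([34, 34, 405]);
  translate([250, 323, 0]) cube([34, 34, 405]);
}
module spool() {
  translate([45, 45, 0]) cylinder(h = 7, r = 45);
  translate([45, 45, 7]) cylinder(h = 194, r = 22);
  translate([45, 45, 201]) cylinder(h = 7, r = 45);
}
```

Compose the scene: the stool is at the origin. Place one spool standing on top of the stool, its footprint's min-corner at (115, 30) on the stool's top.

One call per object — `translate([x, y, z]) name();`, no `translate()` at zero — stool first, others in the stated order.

stool();
translate([115, 30, 438]) spool();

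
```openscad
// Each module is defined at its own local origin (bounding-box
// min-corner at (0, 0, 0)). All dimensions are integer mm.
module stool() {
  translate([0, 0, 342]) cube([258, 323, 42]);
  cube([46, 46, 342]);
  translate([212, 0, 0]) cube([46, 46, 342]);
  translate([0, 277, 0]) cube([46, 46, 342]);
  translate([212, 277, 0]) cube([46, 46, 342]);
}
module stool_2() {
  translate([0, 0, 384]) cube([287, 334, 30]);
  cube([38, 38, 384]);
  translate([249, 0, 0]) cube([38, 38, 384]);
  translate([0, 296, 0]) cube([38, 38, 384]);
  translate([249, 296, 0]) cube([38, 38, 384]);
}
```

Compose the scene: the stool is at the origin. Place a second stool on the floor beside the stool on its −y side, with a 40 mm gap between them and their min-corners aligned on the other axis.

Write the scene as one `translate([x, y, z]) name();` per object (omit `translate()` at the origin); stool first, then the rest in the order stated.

stool();
translate([0, -374, 0]) stool_2();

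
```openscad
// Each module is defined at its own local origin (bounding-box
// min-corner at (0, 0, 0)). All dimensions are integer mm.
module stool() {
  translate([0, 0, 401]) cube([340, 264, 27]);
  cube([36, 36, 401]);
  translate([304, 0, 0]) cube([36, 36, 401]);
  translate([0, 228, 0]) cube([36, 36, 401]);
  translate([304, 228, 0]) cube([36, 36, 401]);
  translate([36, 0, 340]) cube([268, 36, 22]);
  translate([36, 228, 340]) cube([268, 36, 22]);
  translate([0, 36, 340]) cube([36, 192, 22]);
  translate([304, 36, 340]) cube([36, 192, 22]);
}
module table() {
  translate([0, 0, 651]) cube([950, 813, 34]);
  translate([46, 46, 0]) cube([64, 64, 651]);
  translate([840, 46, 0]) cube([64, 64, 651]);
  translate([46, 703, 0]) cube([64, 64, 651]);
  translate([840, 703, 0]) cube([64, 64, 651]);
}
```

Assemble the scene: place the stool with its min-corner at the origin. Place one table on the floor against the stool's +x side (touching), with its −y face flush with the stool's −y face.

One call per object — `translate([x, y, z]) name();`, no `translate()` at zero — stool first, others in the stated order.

stool();
translate([340, 0, 0]) table();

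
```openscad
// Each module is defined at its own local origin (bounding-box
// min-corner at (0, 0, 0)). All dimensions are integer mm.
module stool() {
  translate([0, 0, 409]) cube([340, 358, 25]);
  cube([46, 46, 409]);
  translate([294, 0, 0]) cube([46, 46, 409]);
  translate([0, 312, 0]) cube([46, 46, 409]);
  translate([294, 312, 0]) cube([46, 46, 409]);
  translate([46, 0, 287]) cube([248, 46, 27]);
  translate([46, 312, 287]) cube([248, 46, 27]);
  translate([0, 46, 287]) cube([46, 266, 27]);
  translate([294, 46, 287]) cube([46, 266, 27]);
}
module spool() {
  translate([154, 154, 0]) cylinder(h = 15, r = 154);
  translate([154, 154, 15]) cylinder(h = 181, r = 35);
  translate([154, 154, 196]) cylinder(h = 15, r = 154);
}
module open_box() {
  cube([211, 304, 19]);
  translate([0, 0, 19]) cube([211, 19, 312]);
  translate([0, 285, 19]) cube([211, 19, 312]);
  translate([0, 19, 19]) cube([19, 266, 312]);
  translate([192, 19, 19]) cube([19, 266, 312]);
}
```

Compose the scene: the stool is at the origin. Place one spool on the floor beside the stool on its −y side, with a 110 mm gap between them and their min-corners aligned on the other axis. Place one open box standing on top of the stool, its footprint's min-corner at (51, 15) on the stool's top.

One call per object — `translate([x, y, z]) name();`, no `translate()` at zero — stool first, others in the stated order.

stool();
translate([0, -418, 0]) spool();
translate([51, 15, 434]) open_box();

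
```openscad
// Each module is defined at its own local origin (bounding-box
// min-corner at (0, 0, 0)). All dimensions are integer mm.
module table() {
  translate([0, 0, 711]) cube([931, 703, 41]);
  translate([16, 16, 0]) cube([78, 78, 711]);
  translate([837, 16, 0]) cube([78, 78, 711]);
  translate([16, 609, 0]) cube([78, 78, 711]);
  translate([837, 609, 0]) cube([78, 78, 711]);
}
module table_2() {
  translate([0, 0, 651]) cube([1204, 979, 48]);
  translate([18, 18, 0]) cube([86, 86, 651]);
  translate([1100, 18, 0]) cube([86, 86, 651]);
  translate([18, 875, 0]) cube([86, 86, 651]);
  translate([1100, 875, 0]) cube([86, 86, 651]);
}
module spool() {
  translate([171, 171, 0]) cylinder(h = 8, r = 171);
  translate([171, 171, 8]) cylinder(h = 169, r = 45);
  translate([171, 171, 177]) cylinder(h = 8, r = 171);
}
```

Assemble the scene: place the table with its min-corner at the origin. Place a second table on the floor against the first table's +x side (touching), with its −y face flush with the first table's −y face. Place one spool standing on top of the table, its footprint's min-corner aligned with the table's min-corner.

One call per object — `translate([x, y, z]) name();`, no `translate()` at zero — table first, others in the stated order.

table();
translate([931, 0, 0]) table_2();
translate([0, 0, 752]) spool();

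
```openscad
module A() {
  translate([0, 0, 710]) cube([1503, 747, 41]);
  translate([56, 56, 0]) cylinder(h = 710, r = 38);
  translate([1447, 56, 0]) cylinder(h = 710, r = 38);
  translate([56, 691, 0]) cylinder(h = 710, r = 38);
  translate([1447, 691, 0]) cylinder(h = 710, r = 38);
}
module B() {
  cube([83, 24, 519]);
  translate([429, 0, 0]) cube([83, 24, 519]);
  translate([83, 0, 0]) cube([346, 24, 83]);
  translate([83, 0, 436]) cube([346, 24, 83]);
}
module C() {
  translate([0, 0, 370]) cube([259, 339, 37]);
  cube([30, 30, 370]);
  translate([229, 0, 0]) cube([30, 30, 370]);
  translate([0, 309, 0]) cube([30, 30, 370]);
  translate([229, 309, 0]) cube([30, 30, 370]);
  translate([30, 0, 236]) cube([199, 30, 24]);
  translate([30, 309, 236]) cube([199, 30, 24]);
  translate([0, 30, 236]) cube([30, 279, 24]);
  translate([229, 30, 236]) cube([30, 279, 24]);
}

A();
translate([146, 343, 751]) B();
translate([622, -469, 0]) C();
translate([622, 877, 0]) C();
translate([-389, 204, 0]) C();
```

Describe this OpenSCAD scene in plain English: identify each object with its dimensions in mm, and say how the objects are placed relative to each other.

A is a table: top 1503 mm (x) × 747 mm (y), 41 mm thick, upper face at z = 751 mm, on four round legs of 76 mm diameter, each leg's bounding box inset 18 mm from the nearest pair of top edges, running from z = 0 to the bottom of the top.

B is a picture frame with a 346×353 mm rectangular opening (x by z) and a uniform 83 mm border on every side. Frame depth is 24 mm along y. It is built from two vertical stiles running the full outside height and two horizontal rails spanning the gap between the stiles.

C is a four-legged stool. The seat is 259×339 mm, 37 mm thick, top at z = 407 mm. It stands on four square legs, each 30×30 mm in cross-section, from z = 0 to the seat underside, each flush with a corner of the seat. Four stretchers, 30 mm wide and 24 mm tall, connect adjacent legs with their undersides at z = 236 mm, each running between the inner faces of the legs it joins and aligned with the legs' outer faces on the other axis.

The picture frame is on top of the table. Three stools sit around the table at the −y, +y, −x sides.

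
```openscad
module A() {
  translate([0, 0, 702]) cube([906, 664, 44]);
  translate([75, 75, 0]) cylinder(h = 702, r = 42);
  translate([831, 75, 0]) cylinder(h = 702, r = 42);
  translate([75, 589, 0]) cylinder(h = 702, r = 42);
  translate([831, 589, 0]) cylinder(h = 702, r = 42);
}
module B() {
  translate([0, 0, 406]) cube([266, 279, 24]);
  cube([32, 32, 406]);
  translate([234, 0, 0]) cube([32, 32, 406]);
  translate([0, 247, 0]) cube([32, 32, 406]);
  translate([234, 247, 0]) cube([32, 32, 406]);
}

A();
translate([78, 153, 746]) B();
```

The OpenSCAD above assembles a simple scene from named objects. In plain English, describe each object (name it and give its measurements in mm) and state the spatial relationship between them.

A is a rectangular dining table. The top is 906×664×44 mm with its upper surface at z = 746 mm. It stands on four round legs of 84 mm diameter, each leg's bounding box inset 33 mm from the nearest pair of top edges, running from the floor to the underside of the top.

B is a four-legged stool. The seat is 266×279 mm, 24 mm thick, top at z = 430 mm. It stands on four square legs, each 32×32 mm in cross-section, from z = 0 to the seat underside, each flush with a corner of the seat.

The stool is on top of the table.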